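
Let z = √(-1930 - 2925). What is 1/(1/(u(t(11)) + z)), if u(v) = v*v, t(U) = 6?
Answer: 36 + I*√4855 ≈ 36.0 + 69.678*I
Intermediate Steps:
u(v) = v²
z = I*√4855 (z = √(-4855) = I*√4855 ≈ 69.678*I)
1/(1/(u(t(11)) + z)) = 1/(1/(6² + I*√4855)) = 1/(1/(36 + I*√4855)) = 36 + I*√4855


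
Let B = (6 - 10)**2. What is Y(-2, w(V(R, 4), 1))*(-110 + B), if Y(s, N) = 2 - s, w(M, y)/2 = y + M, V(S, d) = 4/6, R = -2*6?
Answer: -376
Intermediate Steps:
R = -12
V(S, d) = 2/3 (V(S, d) = 4*(1/6) = 2/3)
w(M, y) = 2*M + 2*y (w(M, y) = 2*(y + M) = 2*(M + y) = 2*M + 2*y)
B = 16 (B = (-4)**2 = 16)
Y(-2, w(V(R, 4), 1))*(-110 + B) = (2 - 1*(-2))*(-110 + 16) = (2 + 2)*(-94) = 4*(-94) = -376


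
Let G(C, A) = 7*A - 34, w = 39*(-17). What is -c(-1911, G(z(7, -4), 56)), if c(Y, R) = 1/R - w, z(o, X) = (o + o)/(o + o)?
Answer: -237355/358 ≈ -663.00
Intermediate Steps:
w = -663
z(o, X) = 1 (z(o, X) = (2*o)/((2*o)) = (2*o)*(1/(2*o)) = 1)
G(C, A) = -34 + 7*A
c(Y, R) = 663 + 1/R (c(Y, R) = 1/R - 1*(-663) = 1/R + 663 = 663 + 1/R)
-c(-1911, G(z(7, -4), 56)) = -(663 + 1/(-34 + 7*56)) = -(663 + 1/(-34 + 392)) = -(663 + 1/358) = -1*237355/358 = -237355/358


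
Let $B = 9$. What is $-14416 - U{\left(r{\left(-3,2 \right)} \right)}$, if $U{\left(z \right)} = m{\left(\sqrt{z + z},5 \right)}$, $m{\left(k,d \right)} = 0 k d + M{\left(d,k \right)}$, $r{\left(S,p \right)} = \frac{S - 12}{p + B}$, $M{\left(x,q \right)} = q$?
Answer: $-14416 - \frac{i \sqrt{330}}{11} \approx -14416.0 - 1.6514 i$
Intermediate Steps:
$r{\left(S,p \right)} = \frac{-12 + S}{9 + p}$ ($r{\left(S,p \right)} = \frac{S - 12}{p + 9} = \frac{-12 + S}{9 + p}$)
$m{\left(k,d \right)} = k$ ($m{\left(k,d \right)} = 0 k d + k = 0 d + k = 0 + k = k$)
$U{\left(z \right)} = \sqrt{2} \sqrt{z}$ ($U{\left(z \right)} = \sqrt{z + z} = \sqrt{2 z} = \sqrt{2} \sqrt{z}$)
$-14416 - U{\left(r{\left(-3,2 \right)} \right)} = -14416 - \sqrt{2} \sqrt{\frac{-12 - 3}{9 + 2}} = -14416 - \sqrt{2} \sqrt{\frac{1}{11} \left(-15\right)} = -14416 - \sqrt{2} \sqrt{- \frac{15}{11}} = -14416 - \sqrt{2} \frac{i \sqrt{165}}{11} = -14416 - \frac{i \sqrt{330}}{11}$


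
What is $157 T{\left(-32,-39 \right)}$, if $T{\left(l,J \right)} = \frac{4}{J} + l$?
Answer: $- \frac{196564}{39} \approx -5040.1$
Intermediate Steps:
$T{\left(l,J \right)} = l + \frac{4}{J}$
$157 T{\left(-32,-39 \right)} = 157 \left(-32 + \frac{4}{-39}\right) = 157 \left(-32 + 4 \left(- \frac{1}{39}\right)\right) = 157 \left(-32 - \frac{4}{39}\right) = 157 \left(- \frac{1252}{39}\right) = - \frac{196564}{39}$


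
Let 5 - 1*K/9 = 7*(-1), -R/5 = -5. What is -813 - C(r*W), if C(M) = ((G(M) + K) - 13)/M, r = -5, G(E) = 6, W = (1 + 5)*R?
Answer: -609649/750 ≈ -812.87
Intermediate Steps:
R = 25 (R = -5*(-5) = 25)
W = 150 (W = (1 + 5)*25 = 6*25 = 150)
K = 108 (K = 45 - 63*(-1) = 45 - 9*(-7) = 45 + 63 = 108)
C(M) = 101/M (C(M) = ((6 + 108) - 13)/M = (114 - 13)/M = 101/M)
-813 - C(r*W) = -813 - 101/((-5*150)) = -813 - 101/(-750) = -813 - 101*(-1)/750 = -813 - 1*(-101/750) = -813 + 101/750 = -609649/750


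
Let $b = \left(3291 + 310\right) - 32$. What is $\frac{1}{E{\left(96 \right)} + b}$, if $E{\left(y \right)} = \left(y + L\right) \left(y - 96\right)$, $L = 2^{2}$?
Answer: $\frac{1}{3569} \approx 0.00028019$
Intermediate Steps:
$b = 3569$ ($b = 3601 - 32 = 3569$)
$L = 4$
$E{\left(y \right)} = \left(-96 + y\right) \left(4 + y\right)$ ($E{\left(y \right)} = \left(y + 4\right) \left(y - 96\right) = \left(4 + y\right) \left(-96 + y\right) = \left(-96 + y\right) \left(4 + y\right)$)
$\frac{1}{E{\left(96 \right)} + b} = \frac{1}{\left(-384 + 96^{2} - 8832\right) + 3569} = \frac{1}{\left(-384 + 9216 - 8832\right) + 3569} = \frac{1}{0 + 3569} = \frac{1}{3569}$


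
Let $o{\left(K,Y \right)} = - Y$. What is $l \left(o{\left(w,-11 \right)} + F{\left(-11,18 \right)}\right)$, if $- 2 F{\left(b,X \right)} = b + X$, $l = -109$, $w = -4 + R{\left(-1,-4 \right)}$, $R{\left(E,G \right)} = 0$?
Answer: $- \frac{1635}{2} \approx -817.5$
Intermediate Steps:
$w = -4$ ($w = -4 + 0 = -4$)
$F{\left(b,X \right)} = - \frac{X}{2} - \frac{b}{2}$ ($F{\left(b,X \right)} = - \frac{b + X}{2} = - \frac{X + b}{2} = - \frac{X}{2} - \frac{b}{2}$)
$l \left(o{\left(w,-11 \right)} + F{\left(-11,18 \right)}\right) = - 109 \left(\left(-1\right) \left(-11\right) - \frac{7}{2}\right) = - 109 \left(11 + \left(-9 + \frac{11}{2}\right)\right) = - 109 \left(11 - \frac{7}{2}\right) = \left(-109\right) \frac{15}{2} = - \frac{1635}{2}$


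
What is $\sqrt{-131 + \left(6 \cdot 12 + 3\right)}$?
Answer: $2 i \sqrt{14} \approx 7.4833 i$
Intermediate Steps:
$\sqrt{-131 + \left(6 \cdot 12 + 3\right)} = \sqrt{-131 + \left(72 + 3\right)} = \sqrt{-131 + 75} = \sqrt{-56} = 2 i \sqrt{14}$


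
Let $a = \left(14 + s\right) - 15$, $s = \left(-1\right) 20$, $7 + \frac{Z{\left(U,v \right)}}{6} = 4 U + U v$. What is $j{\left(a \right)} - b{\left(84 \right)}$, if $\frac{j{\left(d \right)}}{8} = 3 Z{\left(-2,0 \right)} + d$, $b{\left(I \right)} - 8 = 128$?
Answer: $-2464$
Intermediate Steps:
$b{\left(I \right)} = 136$ ($b{\left(I \right)} = 8 + 128 = 136$)
$Z{\left(U,v \right)} = -42 + 24 U + 6 U v$ ($Z{\left(U,v \right)} = -42 + 6 \left(4 U + U v\right) = -42 + \left(24 U + 6 U v\right) = -42 + 24 U + 6 U v$)
$s = -20$
$a = -21$ ($a = \left(14 - 20\right) - 15 = -6 - 15 = -21$)
$j{\left(d \right)} = -2160 + 8 d$ ($j{\left(d \right)} = 8 \left(3 \left(-42 + 24 \left(-2\right) + 6 \left(-2\right) 0\right) + d\right) = 8 \left(3 \left(-42 - 48 + 0\right) + d\right) = 8 \left(3 \left(-90\right) + d\right) = 8 \left(-270 + d\right) = -2160 + 8 d$)
$j{\left(a \right)} - b{\left(84 \right)} = \left(-2160 + 8 \left(-21\right)\right) - 136 = \left(-2160 - 168\right) - 136 = -2328 - 136 = -2464$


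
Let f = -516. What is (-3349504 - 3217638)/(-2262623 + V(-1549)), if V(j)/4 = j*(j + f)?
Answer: -6567142/10532117 ≈ -0.62354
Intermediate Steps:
V(j) = 4*j*(-516 + j) (V(j) = 4*(j*(j - 516)) = 4*(j*(-516 + j)) = 4*j*(-516 + j))
(-3349504 - 3217638)/(-2262623 + V(-1549)) = (-3349504 - 3217638)/(-2262623 + 4*(-1549)*(-516 - 1549)) = -6567142/(-2262623 + 4*(-1549)*(-2065)) = -6567142/(-2262623 + 12794740) = -6567142/10532117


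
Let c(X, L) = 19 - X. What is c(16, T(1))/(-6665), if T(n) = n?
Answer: -3/6665 ≈ -0.00045011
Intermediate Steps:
c(16, T(1))/(-6665) = (19 - 1*16)/(-6665) = (19 - 16)*(-1/6665) = 3*(-1/6665) = -3/6665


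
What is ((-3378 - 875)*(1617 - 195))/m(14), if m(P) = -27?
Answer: 671974/3 ≈ 2.2399e+5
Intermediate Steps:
((-3378 - 875)*(1617 - 195))/m(14) = ((-3378 - 875)*(1617 - 195))/(-27) = -4253*1422*(-1/27) = -6047766*(-1/27) = 671974/3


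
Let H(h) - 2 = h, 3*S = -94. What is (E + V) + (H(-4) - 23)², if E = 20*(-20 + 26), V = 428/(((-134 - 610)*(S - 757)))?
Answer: 109239457/146630 ≈ 745.00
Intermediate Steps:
S = -94/3 (S = (⅓)*(-94) = -94/3 ≈ -31.333)
H(h) = 2 + h
V = 107/146630 (V = 428/(((-134 - 610)*(-94/3 - 757))) = 428/((-744*(-2365/3))) = 428/586520 = 428*(1/586520) = 107/146630 ≈ 0.00072973)
E = 120 (E = 20*6 = 120)
(E + V) + (H(-4) - 23)² = (120 + 107/146630) + ((2 - 4) - 23)² = 17595707/146630 + (-2 - 23)² = 17595707/146630 + (-25)² = 17595707/146630 + 625 = 109239457/146630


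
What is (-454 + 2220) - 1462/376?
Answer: 331277/188 ≈ 1762.1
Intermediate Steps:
(-454 + 2220) - 1462/376 = 1766 - 1462*1/376 = 1766 - 731/188 = 331277/188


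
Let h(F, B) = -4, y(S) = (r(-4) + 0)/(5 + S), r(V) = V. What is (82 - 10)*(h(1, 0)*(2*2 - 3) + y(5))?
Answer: -1584/5 ≈ -316.80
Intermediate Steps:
y(S) = -4/(5 + S) (y(S) = (-4 + 0)/(5 + S) = -4/(5 + S))
(82 - 10)*(h(1, 0)*(2*2 - 3) + y(5)) = (82 - 10)*(-4*(2*2 - 3) - 4/(5 + 5)) = 72*(-4*(4 - 3) - 4/10) = 72*(-4*1 - 4*1/10) = 72*(-4 - 2/5) = 72*(-22/5) = -1584/5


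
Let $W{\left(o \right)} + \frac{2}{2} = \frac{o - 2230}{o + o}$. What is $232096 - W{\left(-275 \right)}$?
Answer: $\frac{25530169}{110} \approx 2.3209 \cdot 10^{5}$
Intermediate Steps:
$W{\left(o \right)} = -1 + \frac{-2230 + o}{2 o}$ ($W{\left(o \right)} = -1 + \frac{o - 2230}{o + o} = -1 + \frac{-2230 + o}{2 o}$)
$232096 - W{\left(-275 \right)} = 232096 - \frac{-2230 - -275}{2 \left(-275\right)} = 232096 - \frac{1}{2} \left(- \frac{1}{275}\right) \left(-2230 + 275\right) = 232096 - \frac{1}{2} \left(- \frac{1}{275}\right) \left(-1955\right) = 232096 - \frac{391}{110} = \frac{25530169}{110}$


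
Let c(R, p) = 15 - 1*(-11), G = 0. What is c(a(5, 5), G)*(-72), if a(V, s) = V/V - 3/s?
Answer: -1872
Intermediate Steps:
a(V, s) = 1 - 3/s
c(R, p) = 26 (c(R, p) = 15 + 11 = 26)
c(a(5, 5), G)*(-72) = 26*(-72) = -1872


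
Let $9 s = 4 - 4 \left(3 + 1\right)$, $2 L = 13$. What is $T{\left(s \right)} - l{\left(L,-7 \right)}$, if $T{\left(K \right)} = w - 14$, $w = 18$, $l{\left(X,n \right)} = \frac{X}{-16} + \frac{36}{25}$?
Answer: $\frac{2373}{800} \approx 2.9663$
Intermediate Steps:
$L = \frac{13}{2}$ ($L = \frac{1}{2} \cdot 13 = \frac{13}{2} \approx 6.5$)
$l{\left(X,n \right)} = \frac{36}{25} - \frac{X}{16}$ ($l{\left(X,n \right)} = X \left(- \frac{1}{16}\right) + 36 \cdot \frac{1}{25} = - \frac{X}{16} + \frac{36}{25} = \frac{36}{25} - \frac{X}{16}$)
$s = - \frac{4}{3}$ ($s = \frac{4 - 4 \left(3 + 1\right)}{9} = \frac{4 - 16}{9} = \frac{1}{9} \left(-12\right) = - \frac{4}{3} \approx -1.3333$)
$T{\left(K \right)} = 4$ ($T{\left(K \right)} = 18 - 14 = 4$)
$T{\left(s \right)} - l{\left(L,-7 \right)} = 4 - \left(\frac{36}{25} - \frac{13}{32}\right) = 4 - \frac{827}{800} = \frac{2373}{800}$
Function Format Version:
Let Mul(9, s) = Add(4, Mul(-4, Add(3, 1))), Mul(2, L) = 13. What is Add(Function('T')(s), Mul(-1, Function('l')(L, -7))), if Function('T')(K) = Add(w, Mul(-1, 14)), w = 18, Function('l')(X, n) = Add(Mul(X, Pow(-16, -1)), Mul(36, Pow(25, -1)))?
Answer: Rational(2373, 800) ≈ 2.9663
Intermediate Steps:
L = Rational(13, 2) (L = Mul(Rational(1, 2), 13) = Rational(13, 2) ≈ 6.5000)
Function('l')(X, n) = Add(Rational(36, 25), Mul(Rational(-1, 16), X)) (Function('l')(X, n) = Add(Mul(X, Rational(-1, 16)), Mul(36, Rational(1, 25))) = Add(Mul(Rational(-1, 16), X), Rational(36, 25)) = Add(Rational(36, 25), Mul(Rational(-1, 16), X)))
s = Rational(-4, 3) (s = Mul(Rational(1, 9), Add(4, Mul(-4, Add(3, 1)))) = Mul(Rational(1, 9), Add(4, Mul(-4, 4))) = Mul(Rational(1, 9), Add(4, -16)) = Mul(Rational(1, 9), -12) = Rational(-4, 3) ≈ -1.3333)
Function('T')(K) = 4 (Function('T')(K) = Add(18, Mul(-1, 14)) = Add(18, -14) = 4)
Add(Function('T')(s), Mul(-1, Function('l')(L, -7))) = Add(4, Mul(-1, Add(Rational(36, 25), Mul(Rational(-1, 16), Rational(13, 2))))) = Add(4, Mul(-1, Add(Rational(36, 25), Rational(-13, 32)))) = Add(4, Mul(-1, Rational(827, 800))) = Add(4, Rational(-827, 800)) = Rational(2373, 800)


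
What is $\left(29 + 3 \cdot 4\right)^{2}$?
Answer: $1681$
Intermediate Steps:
$\left(29 + 3 \cdot 4\right)^{2} = \left(29 + 12\right)^{2} = 41^{2} = 1681$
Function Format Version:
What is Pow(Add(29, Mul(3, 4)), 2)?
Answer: 1681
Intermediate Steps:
Pow(Add(29, Mul(3, 4)), 2) = Pow(Add(29, 12), 2) = Pow(41, 2) = 1681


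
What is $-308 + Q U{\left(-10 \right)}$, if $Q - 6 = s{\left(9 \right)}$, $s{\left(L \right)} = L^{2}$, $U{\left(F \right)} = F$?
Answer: $-1178$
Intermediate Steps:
$Q = 87$ ($Q = 6 + 9^{2} = 6 + 81 = 87$)
$-308 + Q U{\left(-10 \right)} = -308 + 87 \left(-10\right) = -308 - 870 = -1178$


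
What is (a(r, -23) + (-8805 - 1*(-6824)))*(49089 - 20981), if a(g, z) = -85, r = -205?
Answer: -58071128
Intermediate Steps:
(a(r, -23) + (-8805 - 1*(-6824)))*(49089 - 20981) = (-85 + (-8805 - 1*(-6824)))*(49089 - 20981) = (-85 + (-8805 + 6824))*28108 = (-85 - 1981)*28108 = -2066*28108 = -58071128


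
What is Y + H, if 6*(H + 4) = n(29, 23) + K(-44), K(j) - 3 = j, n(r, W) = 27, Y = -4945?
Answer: -14854/3 ≈ -4951.3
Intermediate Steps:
K(j) = 3 + j
H = -19/3 (H = -4 + (27 + (3 - 44))/6 = -4 + (27 - 41)/6 = -4 + (1/6)*(-14) = -4 - 7/3 = -19/3 ≈ -6.3333)
Y + H = -4945 - 19/3 = -14854/3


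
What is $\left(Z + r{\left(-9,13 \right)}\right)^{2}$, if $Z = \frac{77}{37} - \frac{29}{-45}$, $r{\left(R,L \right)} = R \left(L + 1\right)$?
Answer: $\frac{42128383504}{2772225} \approx 15197.0$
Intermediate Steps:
$r{\left(R,L \right)} = R \left(1 + L\right)$
$Z = \frac{4538}{1665}$ ($Z = 77 \cdot \frac{1}{37} - - \frac{29}{45} = \frac{77}{37} + \frac{29}{45} = \frac{4538}{1665} \approx 2.7255$)
$\left(Z + r{\left(-9,13 \right)}\right)^{2} = \left(\frac{4538}{1665} - 9 \left(1 + 13\right)\right)^{2} = \left(\frac{4538}{1665} - 126\right)^{2} = \left(- \frac{205252}{1665}\right)^{2} = \frac{42128383504}{2772225}$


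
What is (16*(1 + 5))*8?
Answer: 768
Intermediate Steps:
(16*(1 + 5))*8 = (16*6)*8 = 96*8 = 768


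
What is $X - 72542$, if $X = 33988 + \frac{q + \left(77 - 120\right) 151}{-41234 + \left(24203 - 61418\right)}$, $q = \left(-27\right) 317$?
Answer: $- \frac{3024507694}{78449} \approx -38554.0$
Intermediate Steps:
$q = -8559$
$X = \frac{2666339664}{78449}$ ($X = 33988 + \frac{-8559 + \left(77 - 120\right) 151}{-41234 + \left(24203 - 61418\right)} = 33988 + \frac{-8559 - 6493}{-41234 + \left(24203 - 61418\right)} = 33988 + \frac{-8559 - 6493}{-41234 - 37215} = 33988 - \frac{15052}{-78449} = 33988 - - \frac{15052}{78449} = 33988 + \frac{15052}{78449} = \frac{2666339664}{78449} \approx 33988.0$)
$X - 72542 = \frac{2666339664}{78449} - 72542 = - \frac{3024507694}{78449}$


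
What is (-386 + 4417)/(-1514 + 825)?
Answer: -4031/689 ≈ -5.8505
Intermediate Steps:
(-386 + 4417)/(-1514 + 825) = 4031/(-689) = 4031*(-1/689) = -4031/689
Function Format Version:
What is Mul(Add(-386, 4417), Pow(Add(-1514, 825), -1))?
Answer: Rational(-4031, 689) ≈ -5.8505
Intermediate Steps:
Mul(Add(-386, 4417), Pow(Add(-1514, 825), -1)) = Mul(4031, Pow(-689, -1)) = Mul(4031, Rational(-1, 689)) = Rational(-4031, 689)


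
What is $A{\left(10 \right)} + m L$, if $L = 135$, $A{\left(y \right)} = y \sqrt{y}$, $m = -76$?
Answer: $-10260 + 10 \sqrt{10} \approx -10228.0$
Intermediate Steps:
$A{\left(y \right)} = y^{\frac{3}{2}}$
$A{\left(10 \right)} + m L = 10^{\frac{3}{2}} - 10260 = 10 \sqrt{10} - 10260 = -10260 + 10 \sqrt{10}$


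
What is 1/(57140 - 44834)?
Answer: 1/12306 ≈ 8.1261e-5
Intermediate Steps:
1/(57140 - 44834) = 1/12306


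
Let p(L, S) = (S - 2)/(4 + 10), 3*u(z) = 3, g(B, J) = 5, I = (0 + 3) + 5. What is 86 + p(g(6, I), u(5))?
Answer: 1203/14 ≈ 85.929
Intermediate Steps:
I = 8 (I = 3 + 5 = 8)
u(z) = 1 (u(z) = (1/3)*3 = 1)
p(L, S) = -1/7 + S/14 (p(L, S) = (-2 + S)/14 = (-2 + S)*(1/14) = -1/7 + S/14)
86 + p(g(6, I), u(5)) = 86 + (-1/7 + (1/14)*1) = 86 + (-1/7 + 1/14) = 86 - 1/14 = 1203/14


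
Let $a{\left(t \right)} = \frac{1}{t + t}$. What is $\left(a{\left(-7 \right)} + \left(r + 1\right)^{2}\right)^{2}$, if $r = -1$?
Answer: $\frac{1}{196} \approx 0.005102$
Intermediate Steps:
$a{\left(t \right)} = \frac{1}{2 t}$
$\left(a{\left(-7 \right)} + \left(r + 1\right)^{2}\right)^{2} = \left(\frac{1}{2 \left(-7\right)} + \left(-1 + 1\right)^{2}\right)^{2} = \left(\frac{1}{2} \left(- \frac{1}{7}\right) + 0^{2}\right)^{2} = \left(- \frac{1}{14} + 0\right)^{2} = \left(- \frac{1}{14}\right)^{2} = \frac{1}{196}$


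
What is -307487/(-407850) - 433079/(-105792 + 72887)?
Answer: 37349825977/2684060850 ≈ 13.915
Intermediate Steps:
-307487/(-407850) - 433079/(-105792 + 72887) = -307487*(-1/407850) - 433079/(-32905) = 307487/407850 - 433079*(-1/32905) = 307487/407850 + 433079/32905 = 37349825977/2684060850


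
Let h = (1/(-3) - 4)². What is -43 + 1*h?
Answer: -218/9 ≈ -24.222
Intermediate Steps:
h = 169/9 (h = (-⅓ - 4)² = (-13/3)² = 169/9 ≈ 18.778)
-43 + 1*h = -43 + 1*(169/9) = -43 + 169/9 = -218/9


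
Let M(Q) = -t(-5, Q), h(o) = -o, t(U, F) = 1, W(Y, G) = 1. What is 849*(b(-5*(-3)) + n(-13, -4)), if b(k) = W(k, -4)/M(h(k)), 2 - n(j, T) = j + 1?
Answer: 11037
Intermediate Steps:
n(j, T) = 1 - j (n(j, T) = 2 - (j + 1) = 2 - (1 + j) = 2 + (-1 - j) = 1 - j)
M(Q) = -1 (M(Q) = -1*1 = -1)
b(k) = -1 (b(k) = 1/(-1) = 1*(-1) = -1)
849*(b(-5*(-3)) + n(-13, -4)) = 849*(-1 + (1 - 1*(-13))) = 849*(-1 + (1 + 13)) = 849*(-1 + 14) = 849*13 = 11037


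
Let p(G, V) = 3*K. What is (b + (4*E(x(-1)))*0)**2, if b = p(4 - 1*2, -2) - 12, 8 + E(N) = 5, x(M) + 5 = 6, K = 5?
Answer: 9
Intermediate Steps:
x(M) = 1 (x(M) = -5 + 6 = 1)
E(N) = -3 (E(N) = -8 + 5 = -3)
p(G, V) = 15 (p(G, V) = 3*5 = 15)
b = 3 (b = 15 - 12 = 3)
(b + (4*E(x(-1)))*0)**2 = (3 + (4*(-3))*0)**2 = (3 - 12*0)**2 = (3 + 0)**2 = 3**2 = 9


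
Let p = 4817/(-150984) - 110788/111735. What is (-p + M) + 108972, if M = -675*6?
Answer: 196674677806463/1874466360 ≈ 1.0492e+5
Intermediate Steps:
M = -4050
p = -1918382543/1874466360 (p = 4817*(-1/150984) - 110788*1/111735 = -4817/150984 - 110788/111735 = -1918382543/1874466360 ≈ -1.0234)
(-p + M) + 108972 = (-1*(-1918382543/1874466360) - 4050) + 108972 = (1918382543/1874466360 - 4050) + 108972 = -7589670375457/1874466360 + 108972 = 196674677806463/1874466360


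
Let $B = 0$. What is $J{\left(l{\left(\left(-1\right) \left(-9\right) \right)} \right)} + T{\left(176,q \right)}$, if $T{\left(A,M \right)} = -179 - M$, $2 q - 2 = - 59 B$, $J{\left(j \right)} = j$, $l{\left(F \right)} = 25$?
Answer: $-155$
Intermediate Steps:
$q = 1$ ($q = 1 + \frac{\left(-59\right) 0}{2} = 1 + \frac{1}{2} \cdot 0 = 1 + 0 = 1$)
$J{\left(l{\left(\left(-1\right) \left(-9\right) \right)} \right)} + T{\left(176,q \right)} = 25 - 180 = -155$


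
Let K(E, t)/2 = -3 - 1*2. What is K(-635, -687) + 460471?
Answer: 460461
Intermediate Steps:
K(E, t) = -10 (K(E, t) = 2*(-3 - 1*2) = 2*(-3 - 2) = 2*(-5) = -10)
K(-635, -687) + 460471 = -10 + 460471 = 460461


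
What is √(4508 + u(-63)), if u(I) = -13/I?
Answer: √1988119/21 ≈ 67.143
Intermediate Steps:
√(4508 + u(-63)) = √(4508 - 13/(-63)) = √(4508 - 13*(-1/63)) = √(4508 + 13/63) = √(284017/63) = √1988119/21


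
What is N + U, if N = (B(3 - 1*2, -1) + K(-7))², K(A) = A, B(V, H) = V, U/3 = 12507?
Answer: 37557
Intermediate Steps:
U = 37521 (U = 3*12507 = 37521)
N = 36 (N = ((3 - 1*2) - 7)² = ((3 - 2) - 7)² = (1 - 7)² = (-6)² = 36)
N + U = 36 + 37521 = 37557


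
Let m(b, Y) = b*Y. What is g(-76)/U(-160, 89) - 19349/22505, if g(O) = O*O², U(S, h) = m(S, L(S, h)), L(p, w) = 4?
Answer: 30833661/45010 ≈ 685.04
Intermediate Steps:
m(b, Y) = Y*b
U(S, h) = 4*S
g(O) = O³
g(-76)/U(-160, 89) - 19349/22505 = (-76)³/((4*(-160))) - 19349/22505 = -438976/(-640) - 19349*1/22505 = -438976*(-1/640) - 19349/22505 = 6859/10 - 19349/22505 = 30833661/45010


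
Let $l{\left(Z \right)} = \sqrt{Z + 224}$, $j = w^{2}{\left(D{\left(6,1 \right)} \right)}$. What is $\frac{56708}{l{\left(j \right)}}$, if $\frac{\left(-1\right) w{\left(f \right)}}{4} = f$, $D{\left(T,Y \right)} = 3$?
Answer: $\frac{14177 \sqrt{23}}{23} \approx 2956.1$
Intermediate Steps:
$w{\left(f \right)} = - 4 f$
$j = 144$ ($j = \left(\left(-4\right) 3\right)^{2} = \left(-12\right)^{2} = 144$)
$l{\left(Z \right)} = \sqrt{224 + Z}$
$\frac{56708}{l{\left(j \right)}} = \frac{56708}{\sqrt{224 + 144}} = \frac{56708}{\sqrt{368}} = \frac{56708}{4 \sqrt{23}} = 56708 \frac{\sqrt{23}}{92} = \frac{14177 \sqrt{23}}{23}$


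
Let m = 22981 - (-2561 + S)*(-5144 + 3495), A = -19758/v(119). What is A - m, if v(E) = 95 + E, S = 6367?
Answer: -674010904/107 ≈ -6.2992e+6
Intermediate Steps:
A = -9879/107 (A = -19758/(95 + 119) = -19758/214 = -19758*1/214 = -9879/107 ≈ -92.327)
m = 6299075 (m = 22981 - (-2561 + 6367)*(-5144 + 3495) = 22981 - 3806*(-1649) = 22981 - 1*(-6276094) = 22981 + 6276094 = 6299075)
A - m = -9879/107 - 1*6299075 = -9879/107 - 6299075 = -674010904/107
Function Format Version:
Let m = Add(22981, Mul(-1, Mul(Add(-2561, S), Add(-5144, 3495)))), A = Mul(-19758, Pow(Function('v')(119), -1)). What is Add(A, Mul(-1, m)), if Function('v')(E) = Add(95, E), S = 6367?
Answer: Rational(-674010904, 107) ≈ -6.2992e+6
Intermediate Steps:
A = Rational(-9879, 107) (A = Mul(-19758, Pow(Add(95, 119), -1)) = Mul(-19758, Pow(214, -1)) = Mul(-19758, Rational(1, 214)) = Rational(-9879, 107) ≈ -92.327)
m = 6299075 (m = Add(22981, Mul(-1, Mul(Add(-2561, 6367), Add(-5144, 3495)))) = Add(22981, Mul(-1, Mul(3806, -1649))) = Add(22981, Mul(-1, -6276094)) = Add(22981, 6276094) = 6299075)
Add(A, Mul(-1, m)) = Add(Rational(-9879, 107), Mul(-1, 6299075)) = Add(Rational(-9879, 107), -6299075) = Rational(-674010904, 107)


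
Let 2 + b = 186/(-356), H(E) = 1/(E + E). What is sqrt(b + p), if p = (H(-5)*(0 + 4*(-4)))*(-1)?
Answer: I*sqrt(3265410)/890 ≈ 2.0304*I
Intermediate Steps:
H(E) = 1/(2*E)
b = -449/178 (b = -2 + 186/(-356) = -2 + 186*(-1/356) = -2 - 93/178 = -449/178 ≈ -2.5225)
p = -8/5 (p = (((1/2)/(-5))*(0 + 4*(-4)))*(-1) = (((1/2)*(-1/5))*(0 - 16))*(-1) = -1/10*(-16)*(-1) = (8/5)*(-1) = -8/5 ≈ -1.6000)
sqrt(b + p) = sqrt(-449/178 - 8/5) = sqrt(-3669/890) = I*sqrt(3265410)/890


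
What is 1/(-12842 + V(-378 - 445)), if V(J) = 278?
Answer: -1/12564 ≈ -7.9592e-5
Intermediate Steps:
1/(-12842 + V(-378 - 445)) = 1/(-12842 + 278) = 1/(-12564) = -1/12564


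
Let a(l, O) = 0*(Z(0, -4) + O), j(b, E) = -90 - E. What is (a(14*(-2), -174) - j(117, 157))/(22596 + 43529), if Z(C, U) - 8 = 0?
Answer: 247/66125 ≈ 0.0037353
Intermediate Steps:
Z(C, U) = 8 (Z(C, U) = 8 + 0 = 8)
a(l, O) = 0 (a(l, O) = 0*(8 + O) = 0)
(a(14*(-2), -174) - j(117, 157))/(22596 + 43529) = (0 - (-90 - 1*157))/(22596 + 43529) = (0 - (-90 - 157))/66125 = (0 - 1*(-247))*(1/66125) = (0 + 247)*(1/66125) = 247*(1/66125) = 247/66125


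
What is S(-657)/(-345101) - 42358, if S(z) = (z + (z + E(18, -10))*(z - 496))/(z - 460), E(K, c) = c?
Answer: -16328068604092/385477817 ≈ -42358.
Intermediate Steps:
S(z) = (z + (-496 + z)*(-10 + z))/(-460 + z) (S(z) = (z + (z - 10)*(z - 496))/(z - 460) = (z + (-10 + z)*(-496 + z))/(-460 + z) = (z + (-496 + z)*(-10 + z))/(-460 + z))
S(-657)/(-345101) - 42358 = ((4960 + (-657)**2 - 505*(-657))/(-460 - 657))/(-345101) - 42358 = ((4960 + 431649 + 331785)/(-1117))*(-1/345101) - 42358 = -1/1117*768394*(-1/345101) - 42358 = -768394/1117*(-1/345101) - 42358 = 768394/385477817 - 42358 = -16328068604092/385477817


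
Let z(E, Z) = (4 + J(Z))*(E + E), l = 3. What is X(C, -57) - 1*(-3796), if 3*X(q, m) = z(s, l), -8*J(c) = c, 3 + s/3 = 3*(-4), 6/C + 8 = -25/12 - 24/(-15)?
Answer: 14749/4 ≈ 3687.3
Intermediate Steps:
C = -360/509 (C = 6/(-8 + (-25/12 - 24/(-15))) = 6/(-8 + (-25*1/12 - 24*(-1/15))) = 6/(-8 + (-25/12 + 8/5)) = 6/(-8 - 29/60) = 6/(-509/60) = 6*(-60/509) = -360/509 ≈ -0.70727)
s = -45 (s = -9 + 3*(3*(-4)) = -9 + 3*(-12) = -9 - 36 = -45)
J(c) = -c/8
z(E, Z) = 2*E*(4 - Z/8) (z(E, Z) = (4 - Z/8)*(E + E) = (4 - Z/8)*(2*E) = 2*E*(4 - Z/8))
X(q, m) = -435/4 (X(q, m) = ((¼)*(-45)*(32 - 1*3))/3 = ((¼)*(-45)*(32 - 3))/3 = ((¼)*(-45)*29)/3 = (⅓)*(-1305/4) = -435/4)
X(C, -57) - 1*(-3796) = -435/4 - 1*(-3796) = -435/4 + 3796 = 14749/4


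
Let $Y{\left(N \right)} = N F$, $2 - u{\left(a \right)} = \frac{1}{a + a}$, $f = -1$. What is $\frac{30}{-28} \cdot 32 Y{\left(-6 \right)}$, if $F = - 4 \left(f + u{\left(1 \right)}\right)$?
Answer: $- \frac{2880}{7} \approx -411.43$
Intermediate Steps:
$u{\left(a \right)} = 2 - \frac{1}{2 a}$ ($u{\left(a \right)} = 2 - \frac{1}{a + a} = 2 - \frac{1}{2 a}$)
$F = -2$ ($F = - 4 \left(-1 + \left(2 - \frac{1}{2 \cdot 1}\right)\right) = - 4 \left(-1 + \left(2 - \frac{1}{2}\right)\right) = - 4 \left(-1 + \frac{3}{2}\right) = \left(-4\right) \frac{1}{2} = -2$)
$Y{\left(N \right)} = - 2 N$ ($Y{\left(N \right)} = N \left(-2\right) = - 2 N$)
$\frac{30}{-28} \cdot 32 Y{\left(-6 \right)} = \frac{30}{-28} \cdot 32 \left(\left(-2\right) \left(-6\right)\right) = 30 \left(- \frac{1}{28}\right) 32 \cdot 12 = \left(- \frac{15}{14}\right) 32 \cdot 12 = \left(- \frac{240}{7}\right) 12 = - \frac{2880}{7}$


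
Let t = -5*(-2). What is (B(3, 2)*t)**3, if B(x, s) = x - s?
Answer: 1000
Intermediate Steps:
t = 10
(B(3, 2)*t)**3 = ((3 - 1*2)*10)**3 = ((3 - 2)*10)**3 = (1*10)**3 = 10**3 = 1000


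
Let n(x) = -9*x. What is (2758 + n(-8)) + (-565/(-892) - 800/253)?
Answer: 638092425/225676 ≈ 2827.5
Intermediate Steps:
(2758 + n(-8)) + (-565/(-892) - 800/253) = (2758 - 9*(-8)) + (-565/(-892) - 800/253) = (2758 + 72) + (-565*(-1/892) - 800*1/253) = 2830 + (565/892 - 800/253) = 2830 - 570655/225676 = 638092425/225676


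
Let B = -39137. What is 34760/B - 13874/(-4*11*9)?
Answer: 264610889/7749126 ≈ 34.147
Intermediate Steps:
34760/B - 13874/(-4*11*9) = 34760/(-39137) - 13874/(-4*11*9) = 34760*(-1/39137) - 13874/((-44*9)) = -34760/39137 - 13874/(-396) = -34760/39137 - 13874*(-1/396) = -34760/39137 + 6937/198 = 264610889/7749126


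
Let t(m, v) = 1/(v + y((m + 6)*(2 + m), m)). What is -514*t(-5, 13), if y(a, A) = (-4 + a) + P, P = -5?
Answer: -514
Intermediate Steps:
y(a, A) = -9 + a (y(a, A) = (-4 + a) - 5 = -9 + a)
t(m, v) = 1/(-9 + v + (2 + m)*(6 + m)) (t(m, v) = 1/(v + (-9 + (m + 6)*(2 + m))) = 1/(v + (-9 + (6 + m)*(2 + m))) = 1/(v + (-9 + (2 + m)*(6 + m))) = 1/(-9 + v + (2 + m)*(6 + m)))
-514*t(-5, 13) = -514/(3 + 13 + (-5)**2 + 8*(-5)) = -514/(3 + 13 + 25 - 40) = -514/1 = -514*1 = -514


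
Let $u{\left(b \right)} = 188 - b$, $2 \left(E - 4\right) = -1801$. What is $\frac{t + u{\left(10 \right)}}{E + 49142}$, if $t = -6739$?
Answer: $- \frac{13122}{96491} \approx -0.13599$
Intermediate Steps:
$E = - \frac{1793}{2}$ ($E = 4 + \frac{1}{2} \left(-1801\right) = 4 - \frac{1801}{2} = - \frac{1793}{2} \approx -896.5$)
$\frac{t + u{\left(10 \right)}}{E + 49142} = \frac{-6739 + \left(188 - 10\right)}{- \frac{1793}{2} + 49142} = \frac{-6739 + \left(188 - 10\right)}{\frac{96491}{2}} = \left(-6739 + 178\right) \frac{2}{96491} = \left(-6561\right) \frac{2}{96491} = - \frac{13122}{96491}$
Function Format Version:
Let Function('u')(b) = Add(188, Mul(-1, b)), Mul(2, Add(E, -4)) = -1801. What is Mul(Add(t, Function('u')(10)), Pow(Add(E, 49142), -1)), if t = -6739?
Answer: Rational(-13122, 96491) ≈ -0.13599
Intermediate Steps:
E = Rational(-1793, 2) (E = Add(4, Mul(Rational(1, 2), -1801)) = Add(4, Rational(-1801, 2)) = Rational(-1793, 2) ≈ -896.50)
Mul(Add(t, Function('u')(10)), Pow(Add(E, 49142), -1)) = Mul(Add(-6739, Add(188, Mul(-1, 10))), Pow(Add(Rational(-1793, 2), 49142), -1)) = Mul(Add(-6739, Add(188, -10)), Pow(Rational(96491, 2), -1)) = Mul(Add(-6739, 178), Rational(2, 96491)) = Mul(-6561, Rational(2, 96491)) = Rational(-13122, 96491)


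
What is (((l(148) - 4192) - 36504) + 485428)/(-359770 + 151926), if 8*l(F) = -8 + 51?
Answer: -3557899/1662752 ≈ -2.1398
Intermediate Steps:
l(F) = 43/8 (l(F) = (-8 + 51)/8 = (1/8)*43 = 43/8)
(((l(148) - 4192) - 36504) + 485428)/(-359770 + 151926) = (((43/8 - 4192) - 36504) + 485428)/(-359770 + 151926) = ((-33493/8 - 36504) + 485428)/(-207844) = (-325525/8 + 485428)*(-1/207844) = (3557899/8)*(-1/207844) = -3557899/1662752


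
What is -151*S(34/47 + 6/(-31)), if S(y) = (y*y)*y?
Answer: -69475046848/3092990993 ≈ -22.462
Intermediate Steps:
S(y) = y³ (S(y) = y²*y = y³)
-151*S(34/47 + 6/(-31)) = -151*(34/47 + 6/(-31))³ = -151*(34*(1/47) + 6*(-1/31))³ = -151*(34/47 - 6/31)³ = -151*(772/1457)³ = -151*460099648/3092990993 = -69475046848/3092990993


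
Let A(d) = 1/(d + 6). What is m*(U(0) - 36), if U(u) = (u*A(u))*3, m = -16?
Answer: 576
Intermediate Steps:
A(d) = 1/(6 + d)
U(u) = 3*u/(6 + u) (U(u) = (u/(6 + u))*3 = 3*u/(6 + u))
m*(U(0) - 36) = -16*(3*0/(6 + 0) - 36) = -16*(3*0/6 - 36) = -16*(3*0*(⅙) - 36) = -16*(0 - 36) = -16*(-36) = 576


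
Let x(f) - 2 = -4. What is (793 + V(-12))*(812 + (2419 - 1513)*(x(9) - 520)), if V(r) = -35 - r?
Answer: -363532400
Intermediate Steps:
x(f) = -2 (x(f) = 2 - 4 = -2)
(793 + V(-12))*(812 + (2419 - 1513)*(x(9) - 520)) = (793 + (-35 - 1*(-12)))*(812 + (2419 - 1513)*(-2 - 520)) = (793 + (-35 + 12))*(812 + 906*(-522)) = (793 - 23)*(812 - 472932) = 770*(-472120) = -363532400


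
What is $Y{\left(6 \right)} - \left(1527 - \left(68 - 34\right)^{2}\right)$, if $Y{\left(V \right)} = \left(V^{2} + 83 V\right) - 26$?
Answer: $137$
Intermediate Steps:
$Y{\left(V \right)} = -26 + V^{2} + 83 V$
$Y{\left(6 \right)} - \left(1527 - \left(68 - 34\right)^{2}\right) = \left(-26 + 6^{2} + 83 \cdot 6\right) - \left(1527 - \left(68 - 34\right)^{2}\right) = \left(-26 + 36 + 498\right) - \left(1527 - 34^{2}\right) = 508 + \left(-1527 + 1156\right) = 508 - 371 = 137$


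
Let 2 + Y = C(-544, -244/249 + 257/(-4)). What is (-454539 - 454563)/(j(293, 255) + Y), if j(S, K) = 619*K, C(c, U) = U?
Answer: -905465592/157146659 ≈ -5.7619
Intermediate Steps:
Y = -66961/996 (Y = -2 + (-244/249 + 257/(-4)) = -2 + (-244*1/249 + 257*(-¼)) = -2 + (-244/249 - 257/4) = -2 - 64969/996 = -66961/996 ≈ -67.230)
(-454539 - 454563)/(j(293, 255) + Y) = (-454539 - 454563)/(619*255 - 66961/996) = -909102/(157845 - 66961/996) = -909102/157146659/996 = -909102*996/157146659 = -905465592/157146659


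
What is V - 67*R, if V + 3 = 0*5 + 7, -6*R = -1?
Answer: -43/6 ≈ -7.1667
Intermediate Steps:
R = 1/6 (R = -1/6*(-1) = 1/6 ≈ 0.16667)
V = 4 (V = -3 + (0*5 + 7) = -3 + (0 + 7) = -3 + 7 = 4)
V - 67*R = 4 - 67*1/6 = 4 - 67/6 = -43/6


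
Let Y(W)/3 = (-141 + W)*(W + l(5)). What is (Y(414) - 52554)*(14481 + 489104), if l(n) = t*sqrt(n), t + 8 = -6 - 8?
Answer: 144283145520 - 9073594530*sqrt(5) ≈ 1.2399e+11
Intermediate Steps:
t = -22 (t = -8 + (-6 - 8) = -8 - 14 = -22)
l(n) = -22*sqrt(n)
Y(W) = 3*(-141 + W)*(W - 22*sqrt(5)) (Y(W) = 3*((-141 + W)*(W - 22*sqrt(5))) = 3*(-141 + W)*(W - 22*sqrt(5)))
(Y(414) - 52554)*(14481 + 489104) = ((-423*414 + 3*414**2 + 9306*sqrt(5) - 66*414*sqrt(5)) - 52554)*(14481 + 489104) = ((-175122 + 3*171396 + 9306*sqrt(5) - 27324*sqrt(5)) - 52554)*503585 = ((-175122 + 514188 + 9306*sqrt(5) - 27324*sqrt(5)) - 52554)*503585 = ((339066 - 18018*sqrt(5)) - 52554)*503585 = (286512 - 18018*sqrt(5))*503585 = 144283145520 - 9073594530*sqrt(5)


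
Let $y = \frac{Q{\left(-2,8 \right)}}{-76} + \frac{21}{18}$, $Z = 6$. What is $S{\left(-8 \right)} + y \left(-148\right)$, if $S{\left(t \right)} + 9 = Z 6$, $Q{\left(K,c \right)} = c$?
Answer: $- \frac{7415}{57} \approx -130.09$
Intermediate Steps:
$y = \frac{121}{114}$ ($y = \frac{8}{-76} + \frac{21}{18} = 8 \left(- \frac{1}{76}\right) + 21 \cdot \frac{1}{18} = - \frac{2}{19} + \frac{7}{6} = \frac{121}{114} \approx 1.0614$)
$S{\left(t \right)} = 27$ ($S{\left(t \right)} = -9 + 6 \cdot 6 = -9 + 36 = 27$)
$S{\left(-8 \right)} + y \left(-148\right) = 27 + \frac{121}{114} \left(-148\right) = 27 - \frac{8954}{57} = - \frac{7415}{57}$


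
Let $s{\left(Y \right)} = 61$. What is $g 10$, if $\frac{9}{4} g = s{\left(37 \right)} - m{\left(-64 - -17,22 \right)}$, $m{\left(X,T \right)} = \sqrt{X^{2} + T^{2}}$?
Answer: $\frac{2440}{9} - \frac{40 \sqrt{2693}}{9} \approx 40.471$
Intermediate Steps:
$m{\left(X,T \right)} = \sqrt{T^{2} + X^{2}}$
$g = \frac{244}{9} - \frac{4 \sqrt{2693}}{9}$ ($g = \frac{4 \left(61 - \sqrt{22^{2} + \left(-64 - -17\right)^{2}}\right)}{9} = \frac{4 \left(61 - \sqrt{484 + \left(-64 + 17\right)^{2}}\right)}{9} = \frac{4 \left(61 - \sqrt{484 + \left(-47\right)^{2}}\right)}{9} = \frac{4 \left(61 - \sqrt{484 + 2209}\right)}{9} = \frac{4 \left(61 - \sqrt{2693}\right)}{9} = \frac{244}{9} - \frac{4 \sqrt{2693}}{9} \approx 4.0471$)
$g 10 = \left(\frac{244}{9} - \frac{4 \sqrt{2693}}{9}\right) 10 = \frac{2440}{9} - \frac{40 \sqrt{2693}}{9}$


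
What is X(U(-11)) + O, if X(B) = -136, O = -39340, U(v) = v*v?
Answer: -39476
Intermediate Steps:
U(v) = v²
X(U(-11)) + O = -136 - 39340 = -39476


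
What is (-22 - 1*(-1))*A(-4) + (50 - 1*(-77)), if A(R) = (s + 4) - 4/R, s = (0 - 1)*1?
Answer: 43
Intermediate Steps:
s = -1 (s = -1*1 = -1)
A(R) = 3 - 4/R (A(R) = (-1 + 4) - 4/R = 3 - 4/R)
(-22 - 1*(-1))*A(-4) + (50 - 1*(-77)) = (-22 - 1*(-1))*(3 - 4/(-4)) + (50 - 1*(-77)) = (-22 + 1)*(3 - 4*(-¼)) + (50 + 77) = -21*(3 + 1) + 127 = -21*4 + 127 = -84 + 127 = 43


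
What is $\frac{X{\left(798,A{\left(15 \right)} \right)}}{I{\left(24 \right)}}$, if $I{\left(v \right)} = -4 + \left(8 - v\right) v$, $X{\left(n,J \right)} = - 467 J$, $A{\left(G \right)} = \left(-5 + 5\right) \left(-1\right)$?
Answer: $0$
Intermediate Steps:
$A{\left(G \right)} = 0$ ($A{\left(G \right)} = 0 \left(-1\right) = 0$)
$I{\left(v \right)} = -4 + v \left(8 - v\right)$
$\frac{X{\left(798,A{\left(15 \right)} \right)}}{I{\left(24 \right)}} = \frac{\left(-467\right) 0}{-4 - 24^{2} + 8 \cdot 24} = \frac{0}{-4 - 576 + 192} = \frac{0}{-388} = 0 \left(- \frac{1}{388}\right) = 0$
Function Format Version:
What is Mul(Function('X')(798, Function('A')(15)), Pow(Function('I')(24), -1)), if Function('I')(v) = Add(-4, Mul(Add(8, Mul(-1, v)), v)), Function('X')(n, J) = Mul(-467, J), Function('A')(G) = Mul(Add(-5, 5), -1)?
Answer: 0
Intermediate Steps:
Function('A')(G) = 0 (Function('A')(G) = Mul(0, -1) = 0)
Function('I')(v) = Add(-4, Mul(v, Add(8, Mul(-1, v))))
Mul(Function('X')(798, Function('A')(15)), Pow(Function('I')(24), -1)) = Mul(Mul(-467, 0), Pow(Add(-4, Mul(-1, Pow(24, 2)), Mul(8, 24)), -1)) = Mul(0, Pow(Add(-4, Mul(-1, 576), 192), -1)) = Mul(0, Pow(Add(-4, -576, 192), -1)) = Mul(0, Pow(-388, -1)) = Mul(0, Rational(-1, 388)) = 0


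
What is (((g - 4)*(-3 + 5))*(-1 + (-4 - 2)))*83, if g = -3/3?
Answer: 5810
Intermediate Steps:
g = -1 (g = -3*1/3 = -1)
(((g - 4)*(-3 + 5))*(-1 + (-4 - 2)))*83 = (((-1 - 4)*(-3 + 5))*(-1 + (-4 - 2)))*83 = ((-5*2)*(-1 - 6))*83 = -10*(-7)*83 = 70*83 = 5810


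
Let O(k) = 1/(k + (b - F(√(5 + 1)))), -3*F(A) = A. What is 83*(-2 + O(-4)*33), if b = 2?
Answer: -9047/5 - 2739*√6/10 ≈ -2480.3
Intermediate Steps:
F(A) = -A/3
O(k) = 1/(2 + k + √6/3) (O(k) = 1/(k + (2 - (-1)*√(5 + 1)/3)) = 1/(k + (2 - (-1)*√6/3)) = 1/(k + (2 + √6/3)) = 1/(2 + k + √6/3))
83*(-2 + O(-4)*33) = 83*(-2 + (3/(6 + √6 + 3*(-4)))*33) = 83*(-2 + (3/(6 + √6 - 12))*33) = 83*(-2 + (3/(-6 + √6))*33) = 83*(-2 + 99/(-6 + √6)) = -166 + 8217/(-6 + √6)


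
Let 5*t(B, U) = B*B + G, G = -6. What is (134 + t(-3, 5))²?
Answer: 452929/25 ≈ 18117.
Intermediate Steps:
t(B, U) = -6/5 + B²/5 (t(B, U) = (B*B - 6)/5 = (B² - 6)/5 = (-6 + B²)/5 = -6/5 + B²/5)
(134 + t(-3, 5))² = (134 + (-6/5 + (⅕)*(-3)²))² = (134 + (-6/5 + (⅕)*9))² = (134 + (-6/5 + 9/5))² = (134 + ⅗)² = (673/5)² = 452929/25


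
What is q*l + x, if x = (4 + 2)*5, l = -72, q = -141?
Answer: 10182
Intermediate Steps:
x = 30 (x = 6*5 = 30)
q*l + x = -141*(-72) + 30 = 10152 + 30 = 10182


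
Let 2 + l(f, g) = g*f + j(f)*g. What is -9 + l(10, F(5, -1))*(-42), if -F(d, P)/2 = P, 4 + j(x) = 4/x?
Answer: -2313/5 ≈ -462.60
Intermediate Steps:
j(x) = -4 + 4/x
F(d, P) = -2*P
l(f, g) = -2 + f*g + g*(-4 + 4/f) (l(f, g) = -2 + (g*f + (-4 + 4/f)*g) = -2 + (f*g + g*(-4 + 4/f)) = -2 + f*g + g*(-4 + 4/f))
-9 + l(10, F(5, -1))*(-42) = -9 + (-2 - (-8)*(-1) + 10*(-2*(-1)) + 4*(-2*(-1))/10)*(-42) = -9 + (-2 - 4*2 + 10*2 + 4*2*(⅒))*(-42) = -9 + (-2 - 8 + 20 + ⅘)*(-42) = -9 + (54/5)*(-42) = -9 - 2268/5 = -2313/5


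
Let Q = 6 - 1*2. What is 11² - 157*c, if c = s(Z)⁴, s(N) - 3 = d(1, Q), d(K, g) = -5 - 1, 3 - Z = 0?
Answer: -12596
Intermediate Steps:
Z = 3 (Z = 3 - 1*0 = 3 + 0 = 3)
Q = 4 (Q = 6 - 2 = 4)
d(K, g) = -6
s(N) = -3 (s(N) = 3 - 6 = -3)
c = 81 (c = (-3)⁴ = 81)
11² - 157*c = 11² - 157*81 = 121 - 12717 = -12596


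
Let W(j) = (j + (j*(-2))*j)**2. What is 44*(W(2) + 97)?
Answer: 5852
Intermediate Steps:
W(j) = (j - 2*j**2)**2 (W(j) = (j + (-2*j)*j)**2 = (j - 2*j**2)**2)
44*(W(2) + 97) = 44*(2**2*(-1 + 2*2)**2 + 97) = 44*(4*(-1 + 4)**2 + 97) = 44*(4*3**2 + 97) = 44*(4*9 + 97) = 44*(36 + 97) = 44*133 = 5852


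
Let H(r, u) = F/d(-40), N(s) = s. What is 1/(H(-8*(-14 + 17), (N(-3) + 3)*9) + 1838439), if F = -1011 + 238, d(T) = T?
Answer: 40/73538333 ≈ 5.4393e-7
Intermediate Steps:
F = -773
H(r, u) = 773/40 (H(r, u) = -773/(-40) = -773*(-1/40) = 773/40)
1/(H(-8*(-14 + 17), (N(-3) + 3)*9) + 1838439) = 1/(773/40 + 1838439) = 1/(73538333/40) = 40/73538333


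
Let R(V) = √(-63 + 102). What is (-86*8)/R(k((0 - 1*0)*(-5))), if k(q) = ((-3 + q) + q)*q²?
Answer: -688*√39/39 ≈ -110.17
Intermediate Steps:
k(q) = q²*(-3 + 2*q) (k(q) = (-3 + 2*q)*q² = q²*(-3 + 2*q))
R(V) = √39
(-86*8)/R(k((0 - 1*0)*(-5))) = (-86*8)/(√39) = -688*√39/39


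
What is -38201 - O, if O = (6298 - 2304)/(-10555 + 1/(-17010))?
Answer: -6858560650811/179540551 ≈ -38201.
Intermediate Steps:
O = -67937940/179540551 (O = 3994/(-10555 - 1/17010) = 3994/(-179540551/17010) = 3994*(-17010/179540551) = -67937940/179540551 ≈ -0.37840)
-38201 - O = -38201 - 1*(-67937940/179540551) = -38201 + 67937940/179540551 = -6858560650811/179540551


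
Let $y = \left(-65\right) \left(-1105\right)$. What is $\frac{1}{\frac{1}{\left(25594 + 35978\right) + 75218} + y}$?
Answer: $\frac{136790}{9824941751} \approx 1.3923 \cdot 10^{-5}$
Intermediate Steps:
$y = 71825$
$\frac{1}{\frac{1}{\left(25594 + 35978\right) + 75218} + y} = \frac{1}{\frac{1}{\left(25594 + 35978\right) + 75218} + 71825} = \frac{1}{\frac{1}{61572 + 75218} + 71825} = \frac{1}{\frac{1}{136790} + 71825} = \frac{1}{\frac{9824941751}{136790}} = \frac{136790}{9824941751}$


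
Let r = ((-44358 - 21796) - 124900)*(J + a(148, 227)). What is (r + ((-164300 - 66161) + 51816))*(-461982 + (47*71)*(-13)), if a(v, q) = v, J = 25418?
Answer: 2468529064015867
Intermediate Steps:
r = -4884486564 (r = ((-44358 - 21796) - 124900)*(25418 + 148) = (-66154 - 124900)*25566 = -191054*25566 = -4884486564)
(r + ((-164300 - 66161) + 51816))*(-461982 + (47*71)*(-13)) = (-4884486564 + ((-164300 - 66161) + 51816))*(-461982 + (47*71)*(-13)) = (-4884486564 + (-230461 + 51816))*(-461982 + 3337*(-13)) = (-4884486564 - 178645)*(-461982 - 43381) = -4884665209*(-505363) = 2468529064015867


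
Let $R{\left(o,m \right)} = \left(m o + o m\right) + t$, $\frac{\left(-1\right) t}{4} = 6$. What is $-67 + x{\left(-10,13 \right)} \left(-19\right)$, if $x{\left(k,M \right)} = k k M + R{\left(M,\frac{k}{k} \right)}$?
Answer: $-24805$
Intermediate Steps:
$t = -24$ ($t = \left(-4\right) 6 = -24$)
$R{\left(o,m \right)} = -24 + 2 m o$ ($R{\left(o,m \right)} = \left(m o + o m\right) - 24 = \left(m o + m o\right) - 24 = 2 m o - 24 = -24 + 2 m o$)
$x{\left(k,M \right)} = -24 + 2 M + M k^{2}$ ($x{\left(k,M \right)} = k k M + \left(-24 + 2 \frac{k}{k} M\right) = k^{2} M + \left(-24 + 2 \cdot 1 M\right) = M k^{2} + \left(-24 + 2 M\right) = -24 + 2 M + M k^{2}$)
$-67 + x{\left(-10,13 \right)} \left(-19\right) = -67 + \left(-24 + 2 \cdot 13 + 13 \left(-10\right)^{2}\right) \left(-19\right) = -67 + \left(-24 + 26 + 13 \cdot 100\right) \left(-19\right) = -67 + \left(-24 + 26 + 1300\right) \left(-19\right) = -67 + 1302 \left(-19\right) = -67 - 24738 = -24805$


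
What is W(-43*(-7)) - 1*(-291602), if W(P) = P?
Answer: 291903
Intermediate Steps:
W(-43*(-7)) - 1*(-291602) = -43*(-7) - 1*(-291602) = 301 + 291602 = 291903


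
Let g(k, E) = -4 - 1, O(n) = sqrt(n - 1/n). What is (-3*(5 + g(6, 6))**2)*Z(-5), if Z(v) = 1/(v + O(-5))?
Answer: 0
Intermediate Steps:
g(k, E) = -5
Z(v) = 1/(v + 2*I*sqrt(30)/5) (Z(v) = 1/(v + sqrt(-5 - 1/(-5))) = 1/(v + sqrt(-5 - 1*(-1/5))) = 1/(v + sqrt(-5 + 1/5)) = 1/(v + sqrt(-24/5)) = 1/(v + 2*I*sqrt(30)/5))
(-3*(5 + g(6, 6))**2)*Z(-5) = (-3*(5 - 5)**2)*(5/(5*(-5) + 2*I*sqrt(30))) = (-3*0**2)*(5/(-25 + 2*I*sqrt(30))) = (-3*0)*(5/(-25 + 2*I*sqrt(30))) = 0*(5/(-25 + 2*I*sqrt(30))) = 0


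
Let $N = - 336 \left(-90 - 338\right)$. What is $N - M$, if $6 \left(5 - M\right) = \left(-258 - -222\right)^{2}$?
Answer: $144019$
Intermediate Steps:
$M = -211$ ($M = 5 - \frac{\left(-258 - -222\right)^{2}}{6} = 5 - \frac{\left(-258 + 222\right)^{2}}{6} = 5 - \frac{\left(-36\right)^{2}}{6} = 5 - 216 = -211$)
$N = 143808$ ($N = \left(-336\right) \left(-428\right) = 143808$)
$N - M = 143808 - -211 = 143808 + 211 = 144019$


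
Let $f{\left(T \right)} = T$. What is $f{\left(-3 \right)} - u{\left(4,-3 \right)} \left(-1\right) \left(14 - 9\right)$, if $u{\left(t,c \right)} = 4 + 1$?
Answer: $-75$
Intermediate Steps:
$u{\left(t,c \right)} = 5$
$f{\left(-3 \right)} - u{\left(4,-3 \right)} \left(-1\right) \left(14 - 9\right) = - 3 \left(-1\right) 5 \left(-1\right) \left(14 - 9\right) = - 3 \left(-5\right) \left(-1\right) 5 = - 3 \cdot 5 \cdot 5 = \left(-3\right) 25 = -75$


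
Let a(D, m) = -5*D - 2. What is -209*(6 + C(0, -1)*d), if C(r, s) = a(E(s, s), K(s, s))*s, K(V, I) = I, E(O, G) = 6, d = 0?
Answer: -1254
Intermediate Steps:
a(D, m) = -2 - 5*D
C(r, s) = -32*s (C(r, s) = (-2 - 5*6)*s = (-2 - 30)*s = -32*s)
-209*(6 + C(0, -1)*d) = -209*(6 - 32*(-1)*0) = -209*(6 + 32*0) = -209*(6 + 0) = -209*6 = -1254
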